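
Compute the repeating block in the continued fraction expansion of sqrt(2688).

[51; (1, 5, 2, 25, 2, 5, 1, 102)]

Write x_i = (sqrt(2688) + m_i)/d_i with (m_0, d_0) = (0, 1). a_0 = floor(sqrt(2688)) = 51, since 51^2 = 2601 <= 2688 < 2704 = 52^2.
Iterate m_{i+1} = d_i*a_i - m_i, d_{i+1} = (2688 - m_{i+1}^2)/d_i, a_{i+1} = floor((a_0 + m_{i+1})/d_{i+1}):
  m_1 = 1*51 - 0 = 51, d_1 = (2688 - 51^2)/1 = 87/1 = 87, a_1 = floor((51 + 51)/87) = 1.
  m_2 = 87*1 - 51 = 36, d_2 = (2688 - 36^2)/87 = 1392/87 = 16, a_2 = floor((51 + 36)/16) = 5.
  m_3 = 16*5 - 36 = 44, d_3 = (2688 - 44^2)/16 = 752/16 = 47, a_3 = floor((51 + 44)/47) = 2.
  m_4 = 47*2 - 44 = 50, d_4 = (2688 - 50^2)/47 = 188/47 = 4, a_4 = floor((51 + 50)/4) = 25.
  m_5 = 4*25 - 50 = 50, d_5 = (2688 - 50^2)/4 = 188/4 = 47, a_5 = floor((51 + 50)/47) = 2.
  m_6 = 47*2 - 50 = 44, d_6 = (2688 - 44^2)/47 = 752/47 = 16, a_6 = floor((51 + 44)/16) = 5.
  m_7 = 16*5 - 44 = 36, d_7 = (2688 - 36^2)/16 = 1392/16 = 87, a_7 = floor((51 + 36)/87) = 1.
  m_8 = 87*1 - 36 = 51, d_8 = (2688 - 51^2)/87 = 87/87 = 1, a_8 = floor((51 + 51)/1) = 102.
  m_9 = 1*102 - 51 = 51, d_9 = (2688 - 51^2)/1 = 87/1 = 87: (m_9, d_9) = (m_1, d_1) = (51, 87), so from here the quotients repeat a_1, ..., a_8; the period length is 8.
Hence the expansion of sqrt(2688) is a_0 = 51 followed by the repeating block 1, 5, 2, 25, 2, 5, 1, 102 (period 8).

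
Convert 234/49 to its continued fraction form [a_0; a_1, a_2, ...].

Run the Euclidean algorithm on 234 and 49; the successive quotients are the partial quotients a_0, a_1, ... (each step inverts the fractional part left over by the previous one):
  234 = 4*49 + 38, so a_0 = 4.
  49 = 1*38 + 11, so a_1 = 1.
  38 = 3*11 + 5, so a_2 = 3.
  11 = 2*5 + 1, so a_3 = 2.
  5 = 5*1 + 0, so a_4 = 5.
The remainder reaches 0 after 5 divisions, so the expansion has 5 partial quotients, read off in order.

[4; 1, 3, 2, 5]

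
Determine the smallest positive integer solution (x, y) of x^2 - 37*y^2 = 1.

(x, y) = (73, 12)

First expand sqrt(37) as a continued fraction. With x_i = (sqrt(37) + m_i)/d_i and (m_0, d_0) = (0, 1): a_0 = floor(sqrt(37)) = 6, since 6^2 = 36 <= 37 < 49 = 7^2.
Iterate m_{i+1} = d_i*a_i - m_i, d_{i+1} = (37 - m_{i+1}^2)/d_i, a_{i+1} = floor((a_0 + m_{i+1})/d_{i+1}):
  m_1 = 1*6 - 0 = 6, d_1 = (37 - 6^2)/1 = 1/1 = 1, a_1 = floor((6 + 6)/1) = 12.
  m_2 = 1*12 - 6 = 6, d_2 = (37 - 6^2)/1 = 1/1 = 1: (m_2, d_2) = (m_1, d_1) = (6, 1), so from here the quotient a_1 repeats; the period length is 1.
So sqrt(37) = [6; (12)] with period length k = 1.
k is odd, so (p_{k-1}, q_{k-1}) only solves x^2 - 37y^2 = -1 and the fundamental solution of x^2 - 37y^2 = 1 is (p_{2k-1}, q_{2k-1}) = (p_1, q_1); compute convergents through index 1, running through the period twice.
Convergents (p_i = a_i*p_{i-1} + p_{i-2}, q_i = a_i*q_{i-1} + q_{i-2} with p_{-2}=0, p_{-1}=1, q_{-2}=1, q_{-1}=0):
  i=0: a_0=6, p_0 = 6*1 + 0 = 6, q_0 = 6*0 + 1 = 1.
  i=1: a_1=12, p_1 = 12*6 + 1 = 73, q_1 = 12*1 + 0 = 12.
Indeed p_0^2 - 37*q_0^2 = 36 - 37 = -1, not +1.
Check: 73^2 - 37*12^2 = 5329 - 5328 = 1, so (x, y) = (73, 12) solves the equation, and by the theorem it is the least positive solution.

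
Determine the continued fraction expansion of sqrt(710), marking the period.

[26; (1, 1, 1, 4, 1, 1, 1, 52)]

Write x_i = (sqrt(710) + m_i)/d_i with (m_0, d_0) = (0, 1). a_0 = floor(sqrt(710)) = 26, since 26^2 = 676 <= 710 < 729 = 27^2.
Iterate m_{i+1} = d_i*a_i - m_i, d_{i+1} = (710 - m_{i+1}^2)/d_i, a_{i+1} = floor((a_0 + m_{i+1})/d_{i+1}):
  m_1 = 1*26 - 0 = 26, d_1 = (710 - 26^2)/1 = 34/1 = 34, a_1 = floor((26 + 26)/34) = 1.
  m_2 = 34*1 - 26 = 8, d_2 = (710 - 8^2)/34 = 646/34 = 19, a_2 = floor((26 + 8)/19) = 1.
  m_3 = 19*1 - 8 = 11, d_3 = (710 - 11^2)/19 = 589/19 = 31, a_3 = floor((26 + 11)/31) = 1.
  m_4 = 31*1 - 11 = 20, d_4 = (710 - 20^2)/31 = 310/31 = 10, a_4 = floor((26 + 20)/10) = 4.
  m_5 = 10*4 - 20 = 20, d_5 = (710 - 20^2)/10 = 310/10 = 31, a_5 = floor((26 + 20)/31) = 1.
  m_6 = 31*1 - 20 = 11, d_6 = (710 - 11^2)/31 = 589/31 = 19, a_6 = floor((26 + 11)/19) = 1.
  m_7 = 19*1 - 11 = 8, d_7 = (710 - 8^2)/19 = 646/19 = 34, a_7 = floor((26 + 8)/34) = 1.
  m_8 = 34*1 - 8 = 26, d_8 = (710 - 26^2)/34 = 34/34 = 1, a_8 = floor((26 + 26)/1) = 52.
  m_9 = 1*52 - 26 = 26, d_9 = (710 - 26^2)/1 = 34/1 = 34: (m_9, d_9) = (m_1, d_1) = (26, 34), so from here the quotients repeat a_1, ..., a_8; the period length is 8.
Hence the expansion of sqrt(710) is a_0 = 26 followed by the repeating block 1, 1, 1, 4, 1, 1, 1, 52 (period 8).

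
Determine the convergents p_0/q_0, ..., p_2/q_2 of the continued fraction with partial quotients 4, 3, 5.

4/1, 13/3, 69/16

Using the convergent recurrence p_i = a_i*p_{i-1} + p_{i-2}, q_i = a_i*q_{i-1} + q_{i-2} with p_{-2}=0, p_{-1}=1, q_{-2}=1, q_{-1}=0:
  i=0: a_0=4, p_0 = 4*1 + 0 = 4, q_0 = 4*0 + 1 = 1.
  i=1: a_1=3, p_1 = 3*4 + 1 = 13, q_1 = 3*1 + 0 = 3.
  i=2: a_2=5, p_2 = 5*13 + 4 = 69, q_2 = 5*3 + 1 = 16.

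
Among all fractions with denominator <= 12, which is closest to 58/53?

Expand x = 58/53 as a continued fraction with the Euclidean algorithm:
  58 = 1*53 + 5, so a_0 = 1.
  53 = 10*5 + 3, so a_1 = 10.
  5 = 1*3 + 2, so a_2 = 1.
  3 = 1*2 + 1, so a_3 = 1.
  2 = 2*1 + 0, so a_4 = 2.
so x = [1; 10, 1, 1, 2].
Convergents (p_i = a_i*p_{i-1} + p_{i-2}, q_i = a_i*q_{i-1} + q_{i-2} with p_{-2}=0, p_{-1}=1, q_{-2}=1, q_{-1}=0), until the denominator exceeds 12:
  i=0: a_0=1, p_0 = 1*1 + 0 = 1, q_0 = 1*0 + 1 = 1.
  i=1: a_1=10, p_1 = 10*1 + 1 = 11, q_1 = 10*1 + 0 = 10.
  i=2: a_2=1, p_2 = 1*11 + 1 = 12, q_2 = 1*10 + 1 = 11.
  i=3: a_3=1, p_3 = 1*12 + 11 = 23, q_3 = 1*11 + 10 = 21.
q_3 = 21 > 12, so the last convergent with denominator <= 12 is p_2/q_2 = 12/11.
The closest fraction with denominator <= 12 is either p_2/q_2 or the intermediate fraction (k*p_2 + p_1)/(k*q_2 + q_1) with the largest k >= 1 whose denominator stays <= 12; these approach x as k grows, and every other convergent or intermediate fraction in range is farther away.
Largest k: floor((12 - q_1)/q_2) = floor((12 - 10)/11) = 0.
Since k = 0, no intermediate fraction beyond p_2/q_2 has denominator <= 12, so the convergent 12/11 is the closest (its error is |58*11 - 12*53|/(53*11) = 2/583).

12/11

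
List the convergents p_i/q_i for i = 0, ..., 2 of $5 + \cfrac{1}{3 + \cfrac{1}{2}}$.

Using the convergent recurrence p_i = a_i*p_{i-1} + p_{i-2}, q_i = a_i*q_{i-1} + q_{i-2} with p_{-2}=0, p_{-1}=1, q_{-2}=1, q_{-1}=0:
  i=0: a_0=5, p_0 = 5*1 + 0 = 5, q_0 = 5*0 + 1 = 1.
  i=1: a_1=3, p_1 = 3*5 + 1 = 16, q_1 = 3*1 + 0 = 3.
  i=2: a_2=2, p_2 = 2*16 + 5 = 37, q_2 = 2*3 + 1 = 7.

5/1, 16/3, 37/7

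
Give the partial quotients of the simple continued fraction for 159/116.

Run the Euclidean algorithm on 159 and 116; the successive quotients are the partial quotients a_0, a_1, ... (each step inverts the fractional part left over by the previous one):
  159 = 1*116 + 43, so a_0 = 1.
  116 = 2*43 + 30, so a_1 = 2.
  43 = 1*30 + 13, so a_2 = 1.
  30 = 2*13 + 4, so a_3 = 2.
  13 = 3*4 + 1, so a_4 = 3.
  4 = 4*1 + 0, so a_5 = 4.
The remainder reaches 0 after 6 divisions, so the expansion has 6 partial quotients, read off in order.

[1; 2, 1, 2, 3, 4]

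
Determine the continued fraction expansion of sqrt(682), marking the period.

[26; (8, 1, 2, 5, 2, 5, 2, 1, 8, 52)]

Write x_i = (sqrt(682) + m_i)/d_i with (m_0, d_0) = (0, 1). a_0 = floor(sqrt(682)) = 26, since 26^2 = 676 <= 682 < 729 = 27^2.
Iterate m_{i+1} = d_i*a_i - m_i, d_{i+1} = (682 - m_{i+1}^2)/d_i, a_{i+1} = floor((a_0 + m_{i+1})/d_{i+1}):
  m_1 = 1*26 - 0 = 26, d_1 = (682 - 26^2)/1 = 6/1 = 6, a_1 = floor((26 + 26)/6) = 8.
  m_2 = 6*8 - 26 = 22, d_2 = (682 - 22^2)/6 = 198/6 = 33, a_2 = floor((26 + 22)/33) = 1.
  m_3 = 33*1 - 22 = 11, d_3 = (682 - 11^2)/33 = 561/33 = 17, a_3 = floor((26 + 11)/17) = 2.
  m_4 = 17*2 - 11 = 23, d_4 = (682 - 23^2)/17 = 153/17 = 9, a_4 = floor((26 + 23)/9) = 5.
  m_5 = 9*5 - 23 = 22, d_5 = (682 - 22^2)/9 = 198/9 = 22, a_5 = floor((26 + 22)/22) = 2.
  m_6 = 22*2 - 22 = 22, d_6 = (682 - 22^2)/22 = 198/22 = 9, a_6 = floor((26 + 22)/9) = 5.
  m_7 = 9*5 - 22 = 23, d_7 = (682 - 23^2)/9 = 153/9 = 17, a_7 = floor((26 + 23)/17) = 2.
  m_8 = 17*2 - 23 = 11, d_8 = (682 - 11^2)/17 = 561/17 = 33, a_8 = floor((26 + 11)/33) = 1.
  m_9 = 33*1 - 11 = 22, d_9 = (682 - 22^2)/33 = 198/33 = 6, a_9 = floor((26 + 22)/6) = 8.
  m_10 = 6*8 - 22 = 26, d_10 = (682 - 26^2)/6 = 6/6 = 1, a_10 = floor((26 + 26)/1) = 52.
  m_11 = 1*52 - 26 = 26, d_11 = (682 - 26^2)/1 = 6/1 = 6: (m_11, d_11) = (m_1, d_1) = (26, 6), so from here the quotients repeat a_1, ..., a_10; the period length is 10.
Hence the expansion of sqrt(682) is a_0 = 26 followed by the repeating block 8, 1, 2, 5, 2, 5, 2, 1, 8, 52 (period 10).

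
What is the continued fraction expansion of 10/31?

Run the Euclidean algorithm on 10 and 31; the successive quotients are the partial quotients a_0, a_1, ... (each step inverts the fractional part left over by the previous one):
  10 = 0*31 + 10, so a_0 = 0.
  31 = 3*10 + 1, so a_1 = 3.
  10 = 10*1 + 0, so a_2 = 10.
The remainder reaches 0 after 3 divisions, so the expansion has 3 partial quotients, read off in order.

[0; 3, 10]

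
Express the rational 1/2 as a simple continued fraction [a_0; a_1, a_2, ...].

[0; 2]

Run the Euclidean algorithm on 1 and 2; the successive quotients are the partial quotients a_0, a_1, ... (each step inverts the fractional part left over by the previous one):
  1 = 0*2 + 1, so a_0 = 0.
  2 = 2*1 + 0, so a_1 = 2.
The remainder reaches 0 after 2 divisions, so the expansion has 2 partial quotients, read off in order.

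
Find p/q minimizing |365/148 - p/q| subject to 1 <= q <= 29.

Expand x = 365/148 as a continued fraction with the Euclidean algorithm:
  365 = 2*148 + 69, so a_0 = 2.
  148 = 2*69 + 10, so a_1 = 2.
  69 = 6*10 + 9, so a_2 = 6.
  10 = 1*9 + 1, so a_3 = 1.
  9 = 9*1 + 0, so a_4 = 9.
so x = [2; 2, 6, 1, 9].
Convergents (p_i = a_i*p_{i-1} + p_{i-2}, q_i = a_i*q_{i-1} + q_{i-2} with p_{-2}=0, p_{-1}=1, q_{-2}=1, q_{-1}=0), until the denominator exceeds 29:
  i=0: a_0=2, p_0 = 2*1 + 0 = 2, q_0 = 2*0 + 1 = 1.
  i=1: a_1=2, p_1 = 2*2 + 1 = 5, q_1 = 2*1 + 0 = 2.
  i=2: a_2=6, p_2 = 6*5 + 2 = 32, q_2 = 6*2 + 1 = 13.
  i=3: a_3=1, p_3 = 1*32 + 5 = 37, q_3 = 1*13 + 2 = 15.
  i=4: a_4=9, p_4 = 9*37 + 32 = 365, q_4 = 9*15 + 13 = 148.
q_4 = 148 > 29, so the last convergent with denominator <= 29 is p_3/q_3 = 37/15.
The closest fraction with denominator <= 29 is either p_3/q_3 or the intermediate fraction (k*p_3 + p_2)/(k*q_3 + q_2) with the largest k >= 1 whose denominator stays <= 29; these approach x as k grows, and every other convergent or intermediate fraction in range is farther away.
Largest k: floor((29 - q_2)/q_3) = floor((29 - 13)/15) = 1.
That gives (1*37 + 32)/(1*15 + 13) = 69/28.
Compare the errors: |x - 37/15| = |365*15 - 37*148|/(148*15) = 1/2220, and |x - 69/28| = |365*28 - 69*148|/(148*28) = 8/4144.
Cross-multiplying, 1*4144 = 4144 < 17760 = 8*2220, so 1/2220 is smaller: the convergent 37/15 is closer to x than 69/28.

37/15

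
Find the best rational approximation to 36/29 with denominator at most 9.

5/4

Expand x = 36/29 as a continued fraction with the Euclidean algorithm:
  36 = 1*29 + 7, so a_0 = 1.
  29 = 4*7 + 1, so a_1 = 4.
  7 = 7*1 + 0, so a_2 = 7.
so x = [1; 4, 7].
Convergents (p_i = a_i*p_{i-1} + p_{i-2}, q_i = a_i*q_{i-1} + q_{i-2} with p_{-2}=0, p_{-1}=1, q_{-2}=1, q_{-1}=0), until the denominator exceeds 9:
  i=0: a_0=1, p_0 = 1*1 + 0 = 1, q_0 = 1*0 + 1 = 1.
  i=1: a_1=4, p_1 = 4*1 + 1 = 5, q_1 = 4*1 + 0 = 4.
  i=2: a_2=7, p_2 = 7*5 + 1 = 36, q_2 = 7*4 + 1 = 29.
q_2 = 29 > 9, so the last convergent with denominator <= 9 is p_1/q_1 = 5/4.
The closest fraction with denominator <= 9 is either p_1/q_1 or the intermediate fraction (k*p_1 + p_0)/(k*q_1 + q_0) with the largest k >= 1 whose denominator stays <= 9; these approach x as k grows, and every other convergent or intermediate fraction in range is farther away.
Largest k: floor((9 - q_0)/q_1) = floor((9 - 1)/4) = 2.
That gives (2*5 + 1)/(2*4 + 1) = 11/9.
Compare the errors: |x - 5/4| = |36*4 - 5*29|/(29*4) = 1/116, and |x - 11/9| = |36*9 - 11*29|/(29*9) = 5/261.
Cross-multiplying, 1*261 = 261 < 580 = 5*116, so 1/116 is smaller: the convergent 5/4 is closer to x than 11/9.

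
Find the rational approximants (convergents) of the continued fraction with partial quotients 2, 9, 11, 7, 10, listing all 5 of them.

2/1, 19/9, 211/100, 1496/709, 15171/7190

Using the convergent recurrence p_i = a_i*p_{i-1} + p_{i-2}, q_i = a_i*q_{i-1} + q_{i-2} with p_{-2}=0, p_{-1}=1, q_{-2}=1, q_{-1}=0:
  i=0: a_0=2, p_0 = 2*1 + 0 = 2, q_0 = 2*0 + 1 = 1.
  i=1: a_1=9, p_1 = 9*2 + 1 = 19, q_1 = 9*1 + 0 = 9.
  i=2: a_2=11, p_2 = 11*19 + 2 = 211, q_2 = 11*9 + 1 = 100.
  i=3: a_3=7, p_3 = 7*211 + 19 = 1496, q_3 = 7*100 + 9 = 709.
  i=4: a_4=10, p_4 = 10*1496 + 211 = 15171, q_4 = 10*709 + 100 = 7190.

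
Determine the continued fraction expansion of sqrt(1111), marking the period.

Write x_i = (sqrt(1111) + m_i)/d_i with (m_0, d_0) = (0, 1). a_0 = floor(sqrt(1111)) = 33, since 33^2 = 1089 <= 1111 < 1156 = 34^2.
Iterate m_{i+1} = d_i*a_i - m_i, d_{i+1} = (1111 - m_{i+1}^2)/d_i, a_{i+1} = floor((a_0 + m_{i+1})/d_{i+1}):
  m_1 = 1*33 - 0 = 33, d_1 = (1111 - 33^2)/1 = 22/1 = 22, a_1 = floor((33 + 33)/22) = 3.
  m_2 = 22*3 - 33 = 33, d_2 = (1111 - 33^2)/22 = 22/22 = 1, a_2 = floor((33 + 33)/1) = 66.
  m_3 = 1*66 - 33 = 33, d_3 = (1111 - 33^2)/1 = 22/1 = 22: (m_3, d_3) = (m_1, d_1) = (33, 22), so from here the quotients repeat a_1, a_2; the period length is 2.
Hence the expansion of sqrt(1111) is a_0 = 33 followed by the repeating block 3, 66 (period 2).

[33; (3, 66)]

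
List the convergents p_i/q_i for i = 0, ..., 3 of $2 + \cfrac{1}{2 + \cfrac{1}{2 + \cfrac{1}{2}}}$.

Using the convergent recurrence p_i = a_i*p_{i-1} + p_{i-2}, q_i = a_i*q_{i-1} + q_{i-2} with p_{-2}=0, p_{-1}=1, q_{-2}=1, q_{-1}=0:
  i=0: a_0=2, p_0 = 2*1 + 0 = 2, q_0 = 2*0 + 1 = 1.
  i=1: a_1=2, p_1 = 2*2 + 1 = 5, q_1 = 2*1 + 0 = 2.
  i=2: a_2=2, p_2 = 2*5 + 2 = 12, q_2 = 2*2 + 1 = 5.
  i=3: a_3=2, p_3 = 2*12 + 5 = 29, q_3 = 2*5 + 2 = 12.

2/1, 5/2, 12/5, 29/12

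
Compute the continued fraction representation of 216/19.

Run the Euclidean algorithm on 216 and 19; the successive quotients are the partial quotients a_0, a_1, ... (each step inverts the fractional part left over by the previous one):
  216 = 11*19 + 7, so a_0 = 11.
  19 = 2*7 + 5, so a_1 = 2.
  7 = 1*5 + 2, so a_2 = 1.
  5 = 2*2 + 1, so a_3 = 2.
  2 = 2*1 + 0, so a_4 = 2.
The remainder reaches 0 after 5 divisions, so the expansion has 5 partial quotients, read off in order.

[11; 2, 1, 2, 2]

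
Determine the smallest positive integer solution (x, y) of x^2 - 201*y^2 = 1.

(x, y) = (515095, 36332)

First expand sqrt(201) as a continued fraction. With x_i = (sqrt(201) + m_i)/d_i and (m_0, d_0) = (0, 1): a_0 = floor(sqrt(201)) = 14, since 14^2 = 196 <= 201 < 225 = 15^2.
Iterate m_{i+1} = d_i*a_i - m_i, d_{i+1} = (201 - m_{i+1}^2)/d_i, a_{i+1} = floor((a_0 + m_{i+1})/d_{i+1}):
  m_1 = 1*14 - 0 = 14, d_1 = (201 - 14^2)/1 = 5/1 = 5, a_1 = floor((14 + 14)/5) = 5.
  m_2 = 5*5 - 14 = 11, d_2 = (201 - 11^2)/5 = 80/5 = 16, a_2 = floor((14 + 11)/16) = 1.
  m_3 = 16*1 - 11 = 5, d_3 = (201 - 5^2)/16 = 176/16 = 11, a_3 = floor((14 + 5)/11) = 1.
  m_4 = 11*1 - 5 = 6, d_4 = (201 - 6^2)/11 = 165/11 = 15, a_4 = floor((14 + 6)/15) = 1.
  m_5 = 15*1 - 6 = 9, d_5 = (201 - 9^2)/15 = 120/15 = 8, a_5 = floor((14 + 9)/8) = 2.
  m_6 = 8*2 - 9 = 7, d_6 = (201 - 7^2)/8 = 152/8 = 19, a_6 = floor((14 + 7)/19) = 1.
  m_7 = 19*1 - 7 = 12, d_7 = (201 - 12^2)/19 = 57/19 = 3, a_7 = floor((14 + 12)/3) = 8.
  m_8 = 3*8 - 12 = 12, d_8 = (201 - 12^2)/3 = 57/3 = 19, a_8 = floor((14 + 12)/19) = 1.
  m_9 = 19*1 - 12 = 7, d_9 = (201 - 7^2)/19 = 152/19 = 8, a_9 = floor((14 + 7)/8) = 2.
  m_10 = 8*2 - 7 = 9, d_10 = (201 - 9^2)/8 = 120/8 = 15, a_10 = floor((14 + 9)/15) = 1.
  m_11 = 15*1 - 9 = 6, d_11 = (201 - 6^2)/15 = 165/15 = 11, a_11 = floor((14 + 6)/11) = 1.
  m_12 = 11*1 - 6 = 5, d_12 = (201 - 5^2)/11 = 176/11 = 16, a_12 = floor((14 + 5)/16) = 1.
  m_13 = 16*1 - 5 = 11, d_13 = (201 - 11^2)/16 = 80/16 = 5, a_13 = floor((14 + 11)/5) = 5.
  m_14 = 5*5 - 11 = 14, d_14 = (201 - 14^2)/5 = 5/5 = 1, a_14 = floor((14 + 14)/1) = 28.
  m_15 = 1*28 - 14 = 14, d_15 = (201 - 14^2)/1 = 5/1 = 5: (m_15, d_15) = (m_1, d_1) = (14, 5), so from here the quotients repeat a_1, ..., a_14; the period length is 14.
So sqrt(201) = [14; (5, 1, 1, 1, 2, 1, 8, 1, 2, 1, 1, 1, 5, 28)] with period length k = 14.
k is even, so the fundamental solution of x^2 - 201y^2 = 1 is (p_{k-1}, q_{k-1}) = (p_13, q_13); compute convergents through index 13.
Convergents (p_i = a_i*p_{i-1} + p_{i-2}, q_i = a_i*q_{i-1} + q_{i-2} with p_{-2}=0, p_{-1}=1, q_{-2}=1, q_{-1}=0):
  i=0: a_0=14, p_0 = 14*1 + 0 = 14, q_0 = 14*0 + 1 = 1.
  i=1: a_1=5, p_1 = 5*14 + 1 = 71, q_1 = 5*1 + 0 = 5.
  i=2: a_2=1, p_2 = 1*71 + 14 = 85, q_2 = 1*5 + 1 = 6.
  i=3: a_3=1, p_3 = 1*85 + 71 = 156, q_3 = 1*6 + 5 = 11.
  i=4: a_4=1, p_4 = 1*156 + 85 = 241, q_4 = 1*11 + 6 = 17.
  i=5: a_5=2, p_5 = 2*241 + 156 = 638, q_5 = 2*17 + 11 = 45.
  i=6: a_6=1, p_6 = 1*638 + 241 = 879, q_6 = 1*45 + 17 = 62.
  i=7: a_7=8, p_7 = 8*879 + 638 = 7670, q_7 = 8*62 + 45 = 541.
  i=8: a_8=1, p_8 = 1*7670 + 879 = 8549, q_8 = 1*541 + 62 = 603.
  i=9: a_9=2, p_9 = 2*8549 + 7670 = 24768, q_9 = 2*603 + 541 = 1747.
  i=10: a_10=1, p_10 = 1*24768 + 8549 = 33317, q_10 = 1*1747 + 603 = 2350.
  i=11: a_11=1, p_11 = 1*33317 + 24768 = 58085, q_11 = 1*2350 + 1747 = 4097.
  i=12: a_12=1, p_12 = 1*58085 + 33317 = 91402, q_12 = 1*4097 + 2350 = 6447.
  i=13: a_13=5, p_13 = 5*91402 + 58085 = 515095, q_13 = 5*6447 + 4097 = 36332.
Check: 515095^2 - 201*36332^2 = 265322859025 - 265322859024 = 1, so (x, y) = (515095, 36332) solves the equation, and by the theorem it is the least positive solution.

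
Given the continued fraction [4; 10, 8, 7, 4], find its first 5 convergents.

Using the convergent recurrence p_i = a_i*p_{i-1} + p_{i-2}, q_i = a_i*q_{i-1} + q_{i-2} with p_{-2}=0, p_{-1}=1, q_{-2}=1, q_{-1}=0:
  i=0: a_0=4, p_0 = 4*1 + 0 = 4, q_0 = 4*0 + 1 = 1.
  i=1: a_1=10, p_1 = 10*4 + 1 = 41, q_1 = 10*1 + 0 = 10.
  i=2: a_2=8, p_2 = 8*41 + 4 = 332, q_2 = 8*10 + 1 = 81.
  i=3: a_3=7, p_3 = 7*332 + 41 = 2365, q_3 = 7*81 + 10 = 577.
  i=4: a_4=4, p_4 = 4*2365 + 332 = 9792, q_4 = 4*577 + 81 = 2389.

4/1, 41/10, 332/81, 2365/577, 9792/2389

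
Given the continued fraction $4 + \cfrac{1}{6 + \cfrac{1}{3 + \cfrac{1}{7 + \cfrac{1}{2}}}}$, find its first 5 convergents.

Using the convergent recurrence p_i = a_i*p_{i-1} + p_{i-2}, q_i = a_i*q_{i-1} + q_{i-2} with p_{-2}=0, p_{-1}=1, q_{-2}=1, q_{-1}=0:
  i=0: a_0=4, p_0 = 4*1 + 0 = 4, q_0 = 4*0 + 1 = 1.
  i=1: a_1=6, p_1 = 6*4 + 1 = 25, q_1 = 6*1 + 0 = 6.
  i=2: a_2=3, p_2 = 3*25 + 4 = 79, q_2 = 3*6 + 1 = 19.
  i=3: a_3=7, p_3 = 7*79 + 25 = 578, q_3 = 7*19 + 6 = 139.
  i=4: a_4=2, p_4 = 2*578 + 79 = 1235, q_4 = 2*139 + 19 = 297.

4/1, 25/6, 79/19, 578/139, 1235/297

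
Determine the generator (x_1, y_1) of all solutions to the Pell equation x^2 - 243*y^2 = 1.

First expand sqrt(243) as a continued fraction. With x_i = (sqrt(243) + m_i)/d_i and (m_0, d_0) = (0, 1): a_0 = floor(sqrt(243)) = 15, since 15^2 = 225 <= 243 < 256 = 16^2.
Iterate m_{i+1} = d_i*a_i - m_i, d_{i+1} = (243 - m_{i+1}^2)/d_i, a_{i+1} = floor((a_0 + m_{i+1})/d_{i+1}):
  m_1 = 1*15 - 0 = 15, d_1 = (243 - 15^2)/1 = 18/1 = 18, a_1 = floor((15 + 15)/18) = 1.
  m_2 = 18*1 - 15 = 3, d_2 = (243 - 3^2)/18 = 234/18 = 13, a_2 = floor((15 + 3)/13) = 1.
  m_3 = 13*1 - 3 = 10, d_3 = (243 - 10^2)/13 = 143/13 = 11, a_3 = floor((15 + 10)/11) = 2.
  m_4 = 11*2 - 10 = 12, d_4 = (243 - 12^2)/11 = 99/11 = 9, a_4 = floor((15 + 12)/9) = 3.
  m_5 = 9*3 - 12 = 15, d_5 = (243 - 15^2)/9 = 18/9 = 2, a_5 = floor((15 + 15)/2) = 15.
  m_6 = 2*15 - 15 = 15, d_6 = (243 - 15^2)/2 = 18/2 = 9, a_6 = floor((15 + 15)/9) = 3.
  m_7 = 9*3 - 15 = 12, d_7 = (243 - 12^2)/9 = 99/9 = 11, a_7 = floor((15 + 12)/11) = 2.
  m_8 = 11*2 - 12 = 10, d_8 = (243 - 10^2)/11 = 143/11 = 13, a_8 = floor((15 + 10)/13) = 1.
  m_9 = 13*1 - 10 = 3, d_9 = (243 - 3^2)/13 = 234/13 = 18, a_9 = floor((15 + 3)/18) = 1.
  m_10 = 18*1 - 3 = 15, d_10 = (243 - 15^2)/18 = 18/18 = 1, a_10 = floor((15 + 15)/1) = 30.
  m_11 = 1*30 - 15 = 15, d_11 = (243 - 15^2)/1 = 18/1 = 18: (m_11, d_11) = (m_1, d_1) = (15, 18), so from here the quotients repeat a_1, ..., a_10; the period length is 10.
So sqrt(243) = [15; (1, 1, 2, 3, 15, 3, 2, 1, 1, 30)] with period length k = 10.
k is even, so the fundamental solution of x^2 - 243y^2 = 1 is (p_{k-1}, q_{k-1}) = (p_9, q_9); compute convergents through index 9.
Convergents (p_i = a_i*p_{i-1} + p_{i-2}, q_i = a_i*q_{i-1} + q_{i-2} with p_{-2}=0, p_{-1}=1, q_{-2}=1, q_{-1}=0):
  i=0: a_0=15, p_0 = 15*1 + 0 = 15, q_0 = 15*0 + 1 = 1.
  i=1: a_1=1, p_1 = 1*15 + 1 = 16, q_1 = 1*1 + 0 = 1.
  i=2: a_2=1, p_2 = 1*16 + 15 = 31, q_2 = 1*1 + 1 = 2.
  i=3: a_3=2, p_3 = 2*31 + 16 = 78, q_3 = 2*2 + 1 = 5.
  i=4: a_4=3, p_4 = 3*78 + 31 = 265, q_4 = 3*5 + 2 = 17.
  i=5: a_5=15, p_5 = 15*265 + 78 = 4053, q_5 = 15*17 + 5 = 260.
  i=6: a_6=3, p_6 = 3*4053 + 265 = 12424, q_6 = 3*260 + 17 = 797.
  i=7: a_7=2, p_7 = 2*12424 + 4053 = 28901, q_7 = 2*797 + 260 = 1854.
  i=8: a_8=1, p_8 = 1*28901 + 12424 = 41325, q_8 = 1*1854 + 797 = 2651.
  i=9: a_9=1, p_9 = 1*41325 + 28901 = 70226, q_9 = 1*2651 + 1854 = 4505.
Check: 70226^2 - 243*4505^2 = 4931691076 - 4931691075 = 1, so (x, y) = (70226, 4505) solves the equation, and by the theorem it is the least positive solution.

(x, y) = (70226, 4505)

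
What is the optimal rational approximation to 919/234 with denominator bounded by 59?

216/55

Expand x = 919/234 as a continued fraction with the Euclidean algorithm:
  919 = 3*234 + 217, so a_0 = 3.
  234 = 1*217 + 17, so a_1 = 1.
  217 = 12*17 + 13, so a_2 = 12.
  17 = 1*13 + 4, so a_3 = 1.
  13 = 3*4 + 1, so a_4 = 3.
  4 = 4*1 + 0, so a_5 = 4.
so x = [3; 1, 12, 1, 3, 4].
Convergents (p_i = a_i*p_{i-1} + p_{i-2}, q_i = a_i*q_{i-1} + q_{i-2} with p_{-2}=0, p_{-1}=1, q_{-2}=1, q_{-1}=0), until the denominator exceeds 59:
  i=0: a_0=3, p_0 = 3*1 + 0 = 3, q_0 = 3*0 + 1 = 1.
  i=1: a_1=1, p_1 = 1*3 + 1 = 4, q_1 = 1*1 + 0 = 1.
  i=2: a_2=12, p_2 = 12*4 + 3 = 51, q_2 = 12*1 + 1 = 13.
  i=3: a_3=1, p_3 = 1*51 + 4 = 55, q_3 = 1*13 + 1 = 14.
  i=4: a_4=3, p_4 = 3*55 + 51 = 216, q_4 = 3*14 + 13 = 55.
  i=5: a_5=4, p_5 = 4*216 + 55 = 919, q_5 = 4*55 + 14 = 234.
q_5 = 234 > 59, so the last convergent with denominator <= 59 is p_4/q_4 = 216/55.
The closest fraction with denominator <= 59 is either p_4/q_4 or the intermediate fraction (k*p_4 + p_3)/(k*q_4 + q_3) with the largest k >= 1 whose denominator stays <= 59; these approach x as k grows, and every other convergent or intermediate fraction in range is farther away.
Largest k: floor((59 - q_3)/q_4) = floor((59 - 14)/55) = 0.
Since k = 0, no intermediate fraction beyond p_4/q_4 has denominator <= 59, so the convergent 216/55 is the closest (its error is |919*55 - 216*234|/(234*55) = 1/12870).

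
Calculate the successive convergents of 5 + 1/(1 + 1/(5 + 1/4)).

5/1, 6/1, 35/6, 146/25

Using the convergent recurrence p_i = a_i*p_{i-1} + p_{i-2}, q_i = a_i*q_{i-1} + q_{i-2} with p_{-2}=0, p_{-1}=1, q_{-2}=1, q_{-1}=0:
  i=0: a_0=5, p_0 = 5*1 + 0 = 5, q_0 = 5*0 + 1 = 1.
  i=1: a_1=1, p_1 = 1*5 + 1 = 6, q_1 = 1*1 + 0 = 1.
  i=2: a_2=5, p_2 = 5*6 + 5 = 35, q_2 = 5*1 + 1 = 6.
  i=3: a_3=4, p_3 = 4*35 + 6 = 146, q_3 = 4*6 + 1 = 25.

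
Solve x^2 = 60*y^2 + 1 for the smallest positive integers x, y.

First expand sqrt(60) as a continued fraction. With x_i = (sqrt(60) + m_i)/d_i and (m_0, d_0) = (0, 1): a_0 = floor(sqrt(60)) = 7, since 7^2 = 49 <= 60 < 64 = 8^2.
Iterate m_{i+1} = d_i*a_i - m_i, d_{i+1} = (60 - m_{i+1}^2)/d_i, a_{i+1} = floor((a_0 + m_{i+1})/d_{i+1}):
  m_1 = 1*7 - 0 = 7, d_1 = (60 - 7^2)/1 = 11/1 = 11, a_1 = floor((7 + 7)/11) = 1.
  m_2 = 11*1 - 7 = 4, d_2 = (60 - 4^2)/11 = 44/11 = 4, a_2 = floor((7 + 4)/4) = 2.
  m_3 = 4*2 - 4 = 4, d_3 = (60 - 4^2)/4 = 44/4 = 11, a_3 = floor((7 + 4)/11) = 1.
  m_4 = 11*1 - 4 = 7, d_4 = (60 - 7^2)/11 = 11/11 = 1, a_4 = floor((7 + 7)/1) = 14.
  m_5 = 1*14 - 7 = 7, d_5 = (60 - 7^2)/1 = 11/1 = 11: (m_5, d_5) = (m_1, d_1) = (7, 11), so from here the quotients repeat a_1, ..., a_4; the period length is 4.
So sqrt(60) = [7; (1, 2, 1, 14)] with period length k = 4.
k is even, so the fundamental solution of x^2 - 60y^2 = 1 is (p_{k-1}, q_{k-1}) = (p_3, q_3); compute convergents through index 3.
Convergents (p_i = a_i*p_{i-1} + p_{i-2}, q_i = a_i*q_{i-1} + q_{i-2} with p_{-2}=0, p_{-1}=1, q_{-2}=1, q_{-1}=0):
  i=0: a_0=7, p_0 = 7*1 + 0 = 7, q_0 = 7*0 + 1 = 1.
  i=1: a_1=1, p_1 = 1*7 + 1 = 8, q_1 = 1*1 + 0 = 1.
  i=2: a_2=2, p_2 = 2*8 + 7 = 23, q_2 = 2*1 + 1 = 3.
  i=3: a_3=1, p_3 = 1*23 + 8 = 31, q_3 = 1*3 + 1 = 4.
Check: 31^2 - 60*4^2 = 961 - 960 = 1, so (x, y) = (31, 4) solves the equation, and by the theorem it is the least positive solution.

(x, y) = (31, 4)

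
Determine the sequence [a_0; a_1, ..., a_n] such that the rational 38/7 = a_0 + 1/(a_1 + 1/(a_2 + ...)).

[5; 2, 3]

Run the Euclidean algorithm on 38 and 7; the successive quotients are the partial quotients a_0, a_1, ... (each step inverts the fractional part left over by the previous one):
  38 = 5*7 + 3, so a_0 = 5.
  7 = 2*3 + 1, so a_1 = 2.
  3 = 3*1 + 0, so a_2 = 3.
The remainder reaches 0 after 3 divisions, so the expansion has 3 partial quotients, read off in order.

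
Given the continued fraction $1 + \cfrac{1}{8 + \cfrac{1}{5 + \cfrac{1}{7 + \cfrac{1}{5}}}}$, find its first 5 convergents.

1/1, 9/8, 46/41, 331/295, 1701/1516

Using the convergent recurrence p_i = a_i*p_{i-1} + p_{i-2}, q_i = a_i*q_{i-1} + q_{i-2} with p_{-2}=0, p_{-1}=1, q_{-2}=1, q_{-1}=0:
  i=0: a_0=1, p_0 = 1*1 + 0 = 1, q_0 = 1*0 + 1 = 1.
  i=1: a_1=8, p_1 = 8*1 + 1 = 9, q_1 = 8*1 + 0 = 8.
  i=2: a_2=5, p_2 = 5*9 + 1 = 46, q_2 = 5*8 + 1 = 41.
  i=3: a_3=7, p_3 = 7*46 + 9 = 331, q_3 = 7*41 + 8 = 295.
  i=4: a_4=5, p_4 = 5*331 + 46 = 1701, q_4 = 5*295 + 41 = 1516.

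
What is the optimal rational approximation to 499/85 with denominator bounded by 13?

Expand x = 499/85 as a continued fraction with the Euclidean algorithm:
  499 = 5*85 + 74, so a_0 = 5.
  85 = 1*74 + 11, so a_1 = 1.
  74 = 6*11 + 8, so a_2 = 6.
  11 = 1*8 + 3, so a_3 = 1.
  8 = 2*3 + 2, so a_4 = 2.
  3 = 1*2 + 1, so a_5 = 1.
  2 = 2*1 + 0, so a_6 = 2.
so x = [5; 1, 6, 1, 2, 1, 2].
Convergents (p_i = a_i*p_{i-1} + p_{i-2}, q_i = a_i*q_{i-1} + q_{i-2} with p_{-2}=0, p_{-1}=1, q_{-2}=1, q_{-1}=0), until the denominator exceeds 13:
  i=0: a_0=5, p_0 = 5*1 + 0 = 5, q_0 = 5*0 + 1 = 1.
  i=1: a_1=1, p_1 = 1*5 + 1 = 6, q_1 = 1*1 + 0 = 1.
  i=2: a_2=6, p_2 = 6*6 + 5 = 41, q_2 = 6*1 + 1 = 7.
  i=3: a_3=1, p_3 = 1*41 + 6 = 47, q_3 = 1*7 + 1 = 8.
  i=4: a_4=2, p_4 = 2*47 + 41 = 135, q_4 = 2*8 + 7 = 23.
q_4 = 23 > 13, so the last convergent with denominator <= 13 is p_3/q_3 = 47/8.
The closest fraction with denominator <= 13 is either p_3/q_3 or the intermediate fraction (k*p_3 + p_2)/(k*q_3 + q_2) with the largest k >= 1 whose denominator stays <= 13; these approach x as k grows, and every other convergent or intermediate fraction in range is farther away.
Largest k: floor((13 - q_2)/q_3) = floor((13 - 7)/8) = 0.
Since k = 0, no intermediate fraction beyond p_3/q_3 has denominator <= 13, so the convergent 47/8 is the closest (its error is |499*8 - 47*85|/(85*8) = 3/680).

47/8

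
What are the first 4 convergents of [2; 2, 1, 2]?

Using the convergent recurrence p_i = a_i*p_{i-1} + p_{i-2}, q_i = a_i*q_{i-1} + q_{i-2} with p_{-2}=0, p_{-1}=1, q_{-2}=1, q_{-1}=0:
  i=0: a_0=2, p_0 = 2*1 + 0 = 2, q_0 = 2*0 + 1 = 1.
  i=1: a_1=2, p_1 = 2*2 + 1 = 5, q_1 = 2*1 + 0 = 2.
  i=2: a_2=1, p_2 = 1*5 + 2 = 7, q_2 = 1*2 + 1 = 3.
  i=3: a_3=2, p_3 = 2*7 + 5 = 19, q_3 = 2*3 + 2 = 8.

2/1, 5/2, 7/3, 19/8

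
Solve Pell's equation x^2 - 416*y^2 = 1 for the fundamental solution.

First expand sqrt(416) as a continued fraction. With x_i = (sqrt(416) + m_i)/d_i and (m_0, d_0) = (0, 1): a_0 = floor(sqrt(416)) = 20, since 20^2 = 400 <= 416 < 441 = 21^2.
Iterate m_{i+1} = d_i*a_i - m_i, d_{i+1} = (416 - m_{i+1}^2)/d_i, a_{i+1} = floor((a_0 + m_{i+1})/d_{i+1}):
  m_1 = 1*20 - 0 = 20, d_1 = (416 - 20^2)/1 = 16/1 = 16, a_1 = floor((20 + 20)/16) = 2.
  m_2 = 16*2 - 20 = 12, d_2 = (416 - 12^2)/16 = 272/16 = 17, a_2 = floor((20 + 12)/17) = 1.
  m_3 = 17*1 - 12 = 5, d_3 = (416 - 5^2)/17 = 391/17 = 23, a_3 = floor((20 + 5)/23) = 1.
  m_4 = 23*1 - 5 = 18, d_4 = (416 - 18^2)/23 = 92/23 = 4, a_4 = floor((20 + 18)/4) = 9.
  m_5 = 4*9 - 18 = 18, d_5 = (416 - 18^2)/4 = 92/4 = 23, a_5 = floor((20 + 18)/23) = 1.
  m_6 = 23*1 - 18 = 5, d_6 = (416 - 5^2)/23 = 391/23 = 17, a_6 = floor((20 + 5)/17) = 1.
  m_7 = 17*1 - 5 = 12, d_7 = (416 - 12^2)/17 = 272/17 = 16, a_7 = floor((20 + 12)/16) = 2.
  m_8 = 16*2 - 12 = 20, d_8 = (416 - 20^2)/16 = 16/16 = 1, a_8 = floor((20 + 20)/1) = 40.
  m_9 = 1*40 - 20 = 20, d_9 = (416 - 20^2)/1 = 16/1 = 16: (m_9, d_9) = (m_1, d_1) = (20, 16), so from here the quotients repeat a_1, ..., a_8; the period length is 8.
So sqrt(416) = [20; (2, 1, 1, 9, 1, 1, 2, 40)] with period length k = 8.
k is even, so the fundamental solution of x^2 - 416y^2 = 1 is (p_{k-1}, q_{k-1}) = (p_7, q_7); compute convergents through index 7.
Convergents (p_i = a_i*p_{i-1} + p_{i-2}, q_i = a_i*q_{i-1} + q_{i-2} with p_{-2}=0, p_{-1}=1, q_{-2}=1, q_{-1}=0):
  i=0: a_0=20, p_0 = 20*1 + 0 = 20, q_0 = 20*0 + 1 = 1.
  i=1: a_1=2, p_1 = 2*20 + 1 = 41, q_1 = 2*1 + 0 = 2.
  i=2: a_2=1, p_2 = 1*41 + 20 = 61, q_2 = 1*2 + 1 = 3.
  i=3: a_3=1, p_3 = 1*61 + 41 = 102, q_3 = 1*3 + 2 = 5.
  i=4: a_4=9, p_4 = 9*102 + 61 = 979, q_4 = 9*5 + 3 = 48.
  i=5: a_5=1, p_5 = 1*979 + 102 = 1081, q_5 = 1*48 + 5 = 53.
  i=6: a_6=1, p_6 = 1*1081 + 979 = 2060, q_6 = 1*53 + 48 = 101.
  i=7: a_7=2, p_7 = 2*2060 + 1081 = 5201, q_7 = 2*101 + 53 = 255.
Check: 5201^2 - 416*255^2 = 27050401 - 27050400 = 1, so (x, y) = (5201, 255) solves the equation, and by the theorem it is the least positive solution.

(x, y) = (5201, 255)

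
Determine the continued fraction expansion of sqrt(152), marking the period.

[12; (3, 24)]

Write x_i = (sqrt(152) + m_i)/d_i with (m_0, d_0) = (0, 1). a_0 = floor(sqrt(152)) = 12, since 12^2 = 144 <= 152 < 169 = 13^2.
Iterate m_{i+1} = d_i*a_i - m_i, d_{i+1} = (152 - m_{i+1}^2)/d_i, a_{i+1} = floor((a_0 + m_{i+1})/d_{i+1}):
  m_1 = 1*12 - 0 = 12, d_1 = (152 - 12^2)/1 = 8/1 = 8, a_1 = floor((12 + 12)/8) = 3.
  m_2 = 8*3 - 12 = 12, d_2 = (152 - 12^2)/8 = 8/8 = 1, a_2 = floor((12 + 12)/1) = 24.
  m_3 = 1*24 - 12 = 12, d_3 = (152 - 12^2)/1 = 8/1 = 8: (m_3, d_3) = (m_1, d_1) = (12, 8), so from here the quotients repeat a_1, a_2; the period length is 2.
Hence the expansion of sqrt(152) is a_0 = 12 followed by the repeating block 3, 24 (period 2).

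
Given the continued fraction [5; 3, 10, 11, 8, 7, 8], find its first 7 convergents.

Using the convergent recurrence p_i = a_i*p_{i-1} + p_{i-2}, q_i = a_i*q_{i-1} + q_{i-2} with p_{-2}=0, p_{-1}=1, q_{-2}=1, q_{-1}=0:
  i=0: a_0=5, p_0 = 5*1 + 0 = 5, q_0 = 5*0 + 1 = 1.
  i=1: a_1=3, p_1 = 3*5 + 1 = 16, q_1 = 3*1 + 0 = 3.
  i=2: a_2=10, p_2 = 10*16 + 5 = 165, q_2 = 10*3 + 1 = 31.
  i=3: a_3=11, p_3 = 11*165 + 16 = 1831, q_3 = 11*31 + 3 = 344.
  i=4: a_4=8, p_4 = 8*1831 + 165 = 14813, q_4 = 8*344 + 31 = 2783.
  i=5: a_5=7, p_5 = 7*14813 + 1831 = 105522, q_5 = 7*2783 + 344 = 19825.
  i=6: a_6=8, p_6 = 8*105522 + 14813 = 858989, q_6 = 8*19825 + 2783 = 161383.

5/1, 16/3, 165/31, 1831/344, 14813/2783, 105522/19825, 858989/161383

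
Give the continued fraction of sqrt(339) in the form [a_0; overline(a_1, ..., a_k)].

Write x_i = (sqrt(339) + m_i)/d_i with (m_0, d_0) = (0, 1). a_0 = floor(sqrt(339)) = 18, since 18^2 = 324 <= 339 < 361 = 19^2.
Iterate m_{i+1} = d_i*a_i - m_i, d_{i+1} = (339 - m_{i+1}^2)/d_i, a_{i+1} = floor((a_0 + m_{i+1})/d_{i+1}):
  m_1 = 1*18 - 0 = 18, d_1 = (339 - 18^2)/1 = 15/1 = 15, a_1 = floor((18 + 18)/15) = 2.
  m_2 = 15*2 - 18 = 12, d_2 = (339 - 12^2)/15 = 195/15 = 13, a_2 = floor((18 + 12)/13) = 2.
  m_3 = 13*2 - 12 = 14, d_3 = (339 - 14^2)/13 = 143/13 = 11, a_3 = floor((18 + 14)/11) = 2.
  m_4 = 11*2 - 14 = 8, d_4 = (339 - 8^2)/11 = 275/11 = 25, a_4 = floor((18 + 8)/25) = 1.
  m_5 = 25*1 - 8 = 17, d_5 = (339 - 17^2)/25 = 50/25 = 2, a_5 = floor((18 + 17)/2) = 17.
  m_6 = 2*17 - 17 = 17, d_6 = (339 - 17^2)/2 = 50/2 = 25, a_6 = floor((18 + 17)/25) = 1.
  m_7 = 25*1 - 17 = 8, d_7 = (339 - 8^2)/25 = 275/25 = 11, a_7 = floor((18 + 8)/11) = 2.
  m_8 = 11*2 - 8 = 14, d_8 = (339 - 14^2)/11 = 143/11 = 13, a_8 = floor((18 + 14)/13) = 2.
  m_9 = 13*2 - 14 = 12, d_9 = (339 - 12^2)/13 = 195/13 = 15, a_9 = floor((18 + 12)/15) = 2.
  m_10 = 15*2 - 12 = 18, d_10 = (339 - 18^2)/15 = 15/15 = 1, a_10 = floor((18 + 18)/1) = 36.
  m_11 = 1*36 - 18 = 18, d_11 = (339 - 18^2)/1 = 15/1 = 15: (m_11, d_11) = (m_1, d_1) = (18, 15), so from here the quotients repeat a_1, ..., a_10; the period length is 10.
Hence the expansion of sqrt(339) is a_0 = 18 followed by the repeating block 2, 2, 2, 1, 17, 1, 2, 2, 2, 36 (period 10).

[18; overline(2, 2, 2, 1, 17, 1, 2, 2, 2, 36)]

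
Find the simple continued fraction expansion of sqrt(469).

[21; (1, 1, 1, 10, 6, 10, 1, 1, 1, 42)]

Write x_i = (sqrt(469) + m_i)/d_i with (m_0, d_0) = (0, 1). a_0 = floor(sqrt(469)) = 21, since 21^2 = 441 <= 469 < 484 = 22^2.
Iterate m_{i+1} = d_i*a_i - m_i, d_{i+1} = (469 - m_{i+1}^2)/d_i, a_{i+1} = floor((a_0 + m_{i+1})/d_{i+1}):
  m_1 = 1*21 - 0 = 21, d_1 = (469 - 21^2)/1 = 28/1 = 28, a_1 = floor((21 + 21)/28) = 1.
  m_2 = 28*1 - 21 = 7, d_2 = (469 - 7^2)/28 = 420/28 = 15, a_2 = floor((21 + 7)/15) = 1.
  m_3 = 15*1 - 7 = 8, d_3 = (469 - 8^2)/15 = 405/15 = 27, a_3 = floor((21 + 8)/27) = 1.
  m_4 = 27*1 - 8 = 19, d_4 = (469 - 19^2)/27 = 108/27 = 4, a_4 = floor((21 + 19)/4) = 10.
  m_5 = 4*10 - 19 = 21, d_5 = (469 - 21^2)/4 = 28/4 = 7, a_5 = floor((21 + 21)/7) = 6.
  m_6 = 7*6 - 21 = 21, d_6 = (469 - 21^2)/7 = 28/7 = 4, a_6 = floor((21 + 21)/4) = 10.
  m_7 = 4*10 - 21 = 19, d_7 = (469 - 19^2)/4 = 108/4 = 27, a_7 = floor((21 + 19)/27) = 1.
  m_8 = 27*1 - 19 = 8, d_8 = (469 - 8^2)/27 = 405/27 = 15, a_8 = floor((21 + 8)/15) = 1.
  m_9 = 15*1 - 8 = 7, d_9 = (469 - 7^2)/15 = 420/15 = 28, a_9 = floor((21 + 7)/28) = 1.
  m_10 = 28*1 - 7 = 21, d_10 = (469 - 21^2)/28 = 28/28 = 1, a_10 = floor((21 + 21)/1) = 42.
  m_11 = 1*42 - 21 = 21, d_11 = (469 - 21^2)/1 = 28/1 = 28: (m_11, d_11) = (m_1, d_1) = (21, 28), so from here the quotients repeat a_1, ..., a_10; the period length is 10.
Hence the expansion of sqrt(469) is a_0 = 21 followed by the repeating block 1, 1, 1, 10, 6, 10, 1, 1, 1, 42 (period 10).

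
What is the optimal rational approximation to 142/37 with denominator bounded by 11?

23/6

Expand x = 142/37 as a continued fraction with the Euclidean algorithm:
  142 = 3*37 + 31, so a_0 = 3.
  37 = 1*31 + 6, so a_1 = 1.
  31 = 5*6 + 1, so a_2 = 5.
  6 = 6*1 + 0, so a_3 = 6.
so x = [3; 1, 5, 6].
Convergents (p_i = a_i*p_{i-1} + p_{i-2}, q_i = a_i*q_{i-1} + q_{i-2} with p_{-2}=0, p_{-1}=1, q_{-2}=1, q_{-1}=0), until the denominator exceeds 11:
  i=0: a_0=3, p_0 = 3*1 + 0 = 3, q_0 = 3*0 + 1 = 1.
  i=1: a_1=1, p_1 = 1*3 + 1 = 4, q_1 = 1*1 + 0 = 1.
  i=2: a_2=5, p_2 = 5*4 + 3 = 23, q_2 = 5*1 + 1 = 6.
  i=3: a_3=6, p_3 = 6*23 + 4 = 142, q_3 = 6*6 + 1 = 37.
q_3 = 37 > 11, so the last convergent with denominator <= 11 is p_2/q_2 = 23/6.
The closest fraction with denominator <= 11 is either p_2/q_2 or the intermediate fraction (k*p_2 + p_1)/(k*q_2 + q_1) with the largest k >= 1 whose denominator stays <= 11; these approach x as k grows, and every other convergent or intermediate fraction in range is farther away.
Largest k: floor((11 - q_1)/q_2) = floor((11 - 1)/6) = 1.
That gives (1*23 + 4)/(1*6 + 1) = 27/7.
Compare the errors: |x - 23/6| = |142*6 - 23*37|/(37*6) = 1/222, and |x - 27/7| = |142*7 - 27*37|/(37*7) = 5/259.
Cross-multiplying, 1*259 = 259 < 1110 = 5*222, so 1/222 is smaller: the convergent 23/6 is closer to x than 27/7.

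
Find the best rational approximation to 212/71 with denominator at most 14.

Expand x = 212/71 as a continued fraction with the Euclidean algorithm:
  212 = 2*71 + 70, so a_0 = 2.
  71 = 1*70 + 1, so a_1 = 1.
  70 = 70*1 + 0, so a_2 = 70.
so x = [2; 1, 70].
Convergents (p_i = a_i*p_{i-1} + p_{i-2}, q_i = a_i*q_{i-1} + q_{i-2} with p_{-2}=0, p_{-1}=1, q_{-2}=1, q_{-1}=0), until the denominator exceeds 14:
  i=0: a_0=2, p_0 = 2*1 + 0 = 2, q_0 = 2*0 + 1 = 1.
  i=1: a_1=1, p_1 = 1*2 + 1 = 3, q_1 = 1*1 + 0 = 1.
  i=2: a_2=70, p_2 = 70*3 + 2 = 212, q_2 = 70*1 + 1 = 71.
q_2 = 71 > 14, so the last convergent with denominator <= 14 is p_1/q_1 = 3/1.
The closest fraction with denominator <= 14 is either p_1/q_1 or the intermediate fraction (k*p_1 + p_0)/(k*q_1 + q_0) with the largest k >= 1 whose denominator stays <= 14; these approach x as k grows, and every other convergent or intermediate fraction in range is farther away.
Largest k: floor((14 - q_0)/q_1) = floor((14 - 1)/1) = 13.
That gives (13*3 + 2)/(13*1 + 1) = 41/14.
Compare the errors: |x - 3/1| = |212*1 - 3*71|/(71*1) = 1/71, and |x - 41/14| = |212*14 - 41*71|/(71*14) = 57/994.
Cross-multiplying, 1*994 = 994 < 4047 = 57*71, so 1/71 is smaller: the convergent 3/1 is closer to x than 41/14.

3/1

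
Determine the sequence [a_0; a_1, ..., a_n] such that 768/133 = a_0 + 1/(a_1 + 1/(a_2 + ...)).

[5; 1, 3, 2, 3, 4]

Run the Euclidean algorithm on 768 and 133; the successive quotients are the partial quotients a_0, a_1, ... (each step inverts the fractional part left over by the previous one):
  768 = 5*133 + 103, so a_0 = 5.
  133 = 1*103 + 30, so a_1 = 1.
  103 = 3*30 + 13, so a_2 = 3.
  30 = 2*13 + 4, so a_3 = 2.
  13 = 3*4 + 1, so a_4 = 3.
  4 = 4*1 + 0, so a_5 = 4.
The remainder reaches 0 after 6 divisions, so the expansion has 6 partial quotients, read off in order.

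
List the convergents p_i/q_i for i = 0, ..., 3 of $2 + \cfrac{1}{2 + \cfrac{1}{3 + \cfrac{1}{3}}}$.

2/1, 5/2, 17/7, 56/23

Using the convergent recurrence p_i = a_i*p_{i-1} + p_{i-2}, q_i = a_i*q_{i-1} + q_{i-2} with p_{-2}=0, p_{-1}=1, q_{-2}=1, q_{-1}=0:
  i=0: a_0=2, p_0 = 2*1 + 0 = 2, q_0 = 2*0 + 1 = 1.
  i=1: a_1=2, p_1 = 2*2 + 1 = 5, q_1 = 2*1 + 0 = 2.
  i=2: a_2=3, p_2 = 3*5 + 2 = 17, q_2 = 3*2 + 1 = 7.
  i=3: a_3=3, p_3 = 3*17 + 5 = 56, q_3 = 3*7 + 2 = 23.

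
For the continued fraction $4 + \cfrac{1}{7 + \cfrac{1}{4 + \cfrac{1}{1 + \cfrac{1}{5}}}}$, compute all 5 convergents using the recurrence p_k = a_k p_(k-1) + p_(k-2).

4/1, 29/7, 120/29, 149/36, 865/209

Using the convergent recurrence p_i = a_i*p_{i-1} + p_{i-2}, q_i = a_i*q_{i-1} + q_{i-2} with p_{-2}=0, p_{-1}=1, q_{-2}=1, q_{-1}=0:
  i=0: a_0=4, p_0 = 4*1 + 0 = 4, q_0 = 4*0 + 1 = 1.
  i=1: a_1=7, p_1 = 7*4 + 1 = 29, q_1 = 7*1 + 0 = 7.
  i=2: a_2=4, p_2 = 4*29 + 4 = 120, q_2 = 4*7 + 1 = 29.
  i=3: a_3=1, p_3 = 1*120 + 29 = 149, q_3 = 1*29 + 7 = 36.
  i=4: a_4=5, p_4 = 5*149 + 120 = 865, q_4 = 5*36 + 29 = 209.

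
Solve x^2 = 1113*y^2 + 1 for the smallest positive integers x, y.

(x, y) = (702463, 21056)

First expand sqrt(1113) as a continued fraction. With x_i = (sqrt(1113) + m_i)/d_i and (m_0, d_0) = (0, 1): a_0 = floor(sqrt(1113)) = 33, since 33^2 = 1089 <= 1113 < 1156 = 34^2.
Iterate m_{i+1} = d_i*a_i - m_i, d_{i+1} = (1113 - m_{i+1}^2)/d_i, a_{i+1} = floor((a_0 + m_{i+1})/d_{i+1}):
  m_1 = 1*33 - 0 = 33, d_1 = (1113 - 33^2)/1 = 24/1 = 24, a_1 = floor((33 + 33)/24) = 2.
  m_2 = 24*2 - 33 = 15, d_2 = (1113 - 15^2)/24 = 888/24 = 37, a_2 = floor((33 + 15)/37) = 1.
  m_3 = 37*1 - 15 = 22, d_3 = (1113 - 22^2)/37 = 629/37 = 17, a_3 = floor((33 + 22)/17) = 3.
  m_4 = 17*3 - 22 = 29, d_4 = (1113 - 29^2)/17 = 272/17 = 16, a_4 = floor((33 + 29)/16) = 3.
  m_5 = 16*3 - 29 = 19, d_5 = (1113 - 19^2)/16 = 752/16 = 47, a_5 = floor((33 + 19)/47) = 1.
  m_6 = 47*1 - 19 = 28, d_6 = (1113 - 28^2)/47 = 329/47 = 7, a_6 = floor((33 + 28)/7) = 8.
  m_7 = 7*8 - 28 = 28, d_7 = (1113 - 28^2)/7 = 329/7 = 47, a_7 = floor((33 + 28)/47) = 1.
  m_8 = 47*1 - 28 = 19, d_8 = (1113 - 19^2)/47 = 752/47 = 16, a_8 = floor((33 + 19)/16) = 3.
  m_9 = 16*3 - 19 = 29, d_9 = (1113 - 29^2)/16 = 272/16 = 17, a_9 = floor((33 + 29)/17) = 3.
  m_10 = 17*3 - 29 = 22, d_10 = (1113 - 22^2)/17 = 629/17 = 37, a_10 = floor((33 + 22)/37) = 1.
  m_11 = 37*1 - 22 = 15, d_11 = (1113 - 15^2)/37 = 888/37 = 24, a_11 = floor((33 + 15)/24) = 2.
  m_12 = 24*2 - 15 = 33, d_12 = (1113 - 33^2)/24 = 24/24 = 1, a_12 = floor((33 + 33)/1) = 66.
  m_13 = 1*66 - 33 = 33, d_13 = (1113 - 33^2)/1 = 24/1 = 24: (m_13, d_13) = (m_1, d_1) = (33, 24), so from here the quotients repeat a_1, ..., a_12; the period length is 12.
So sqrt(1113) = [33; (2, 1, 3, 3, 1, 8, 1, 3, 3, 1, 2, 66)] with period length k = 12.
k is even, so the fundamental solution of x^2 - 1113y^2 = 1 is (p_{k-1}, q_{k-1}) = (p_11, q_11); compute convergents through index 11.
Convergents (p_i = a_i*p_{i-1} + p_{i-2}, q_i = a_i*q_{i-1} + q_{i-2} with p_{-2}=0, p_{-1}=1, q_{-2}=1, q_{-1}=0):
  i=0: a_0=33, p_0 = 33*1 + 0 = 33, q_0 = 33*0 + 1 = 1.
  i=1: a_1=2, p_1 = 2*33 + 1 = 67, q_1 = 2*1 + 0 = 2.
  i=2: a_2=1, p_2 = 1*67 + 33 = 100, q_2 = 1*2 + 1 = 3.
  i=3: a_3=3, p_3 = 3*100 + 67 = 367, q_3 = 3*3 + 2 = 11.
  i=4: a_4=3, p_4 = 3*367 + 100 = 1201, q_4 = 3*11 + 3 = 36.
  i=5: a_5=1, p_5 = 1*1201 + 367 = 1568, q_5 = 1*36 + 11 = 47.
  i=6: a_6=8, p_6 = 8*1568 + 1201 = 13745, q_6 = 8*47 + 36 = 412.
  i=7: a_7=1, p_7 = 1*13745 + 1568 = 15313, q_7 = 1*412 + 47 = 459.
  i=8: a_8=3, p_8 = 3*15313 + 13745 = 59684, q_8 = 3*459 + 412 = 1789.
  i=9: a_9=3, p_9 = 3*59684 + 15313 = 194365, q_9 = 3*1789 + 459 = 5826.
  i=10: a_10=1, p_10 = 1*194365 + 59684 = 254049, q_10 = 1*5826 + 1789 = 7615.
  i=11: a_11=2, p_11 = 2*254049 + 194365 = 702463, q_11 = 2*7615 + 5826 = 21056.
Check: 702463^2 - 1113*21056^2 = 493454266369 - 493454266368 = 1, so (x, y) = (702463, 21056) solves the equation, and by the theorem it is the least positive solution.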